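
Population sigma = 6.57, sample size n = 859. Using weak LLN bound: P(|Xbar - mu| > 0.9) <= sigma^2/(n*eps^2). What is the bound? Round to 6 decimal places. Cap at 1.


bound = min(1, sigma^2/(n*eps^2))
sigma^2 = 6.57^2 = 43.1649
n*eps^2 = 859 * 0.9^2 = 859 * 0.81 = 695.79
sigma^2/(n*eps^2) = 43.1649 / 695.79 ≈ 0.06203725

0.062037


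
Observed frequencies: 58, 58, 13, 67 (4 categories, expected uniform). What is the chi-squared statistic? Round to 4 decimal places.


chi2 = sum((O-E)^2/E), E = total/4
total = 196, E = 196/4 = 49
(58 - 49)^2 / 49 = 81 / 49 = 81/49 ≈ 1.653061
(58 - 49)^2 / 49 = 81 / 49 = 81/49 ≈ 1.653061
(13 - 49)^2 / 49 = 1296 / 49 = 1296/49 ≈ 26.448980
(67 - 49)^2 / 49 = 324 / 49 = 324/49 ≈ 6.612245
chi2 = 1782/49 ≈ 36.367347

36.3673


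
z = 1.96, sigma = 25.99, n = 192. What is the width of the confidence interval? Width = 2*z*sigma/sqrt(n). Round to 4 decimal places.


width = 2*z*sigma/sqrt(n)
2*z*sigma = 2 * 1.96 * 25.99 = 101.8808
sqrt(192) ≈ 13.856406
width = 101.8808 / 13.856406 ≈ 7.352613

7.3526


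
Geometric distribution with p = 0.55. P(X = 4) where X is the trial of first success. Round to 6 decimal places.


P = (1-p)^(k-1) * p
(1-p)^(k-1) = 0.45^3 = 0.091125
P = 0.091125 * 0.55 = 0.05011875

0.050119


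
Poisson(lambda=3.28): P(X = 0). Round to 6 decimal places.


P = e^(-lam) * lam^k / k!
e^(-3.28) ≈ 0.03762826
lam^k = 3.28^0 = 1
k! = 0! = 1
P = 0.03762826 * 1 / 1 ≈ 0.037628

0.037628


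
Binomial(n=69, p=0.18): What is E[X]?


E[X] = n*p = 69 * 0.18 = 12.42

12.42


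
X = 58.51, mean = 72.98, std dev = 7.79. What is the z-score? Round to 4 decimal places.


z = (X - mu) / sigma
X - mu = 58.51 - 72.98 = -14.47
z = -14.47 / 7.79 = -1447/779 ≈ -1.857510

-1.8575


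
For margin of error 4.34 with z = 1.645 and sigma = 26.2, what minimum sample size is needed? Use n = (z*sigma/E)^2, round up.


z*sigma/E = 1.645 * 26.2 / 4.34 = 6157/620 ≈ 9.930645
(z*sigma/E)^2 ≈ 98.617713
round up: n = 99

99


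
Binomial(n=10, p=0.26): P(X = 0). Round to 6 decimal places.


P = C(n,k) * p^k * (1-p)^(n-k)
C(10,0) = 1
p^k = 0.26^0 = 1
(1-p)^(n-k) = 0.74^10 ≈ 0.04923990
P = 1 * 1 * 0.04923990 ≈ 0.049240

0.049240


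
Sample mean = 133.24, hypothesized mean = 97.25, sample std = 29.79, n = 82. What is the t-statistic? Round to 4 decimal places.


t = (xbar - mu0) / (s/sqrt(n))
xbar - mu0 = 133.24 - 97.25 = 35.99
sqrt(82) ≈ 9.05538514
s/sqrt(n) = 29.79 / 9.05538514 ≈ 3.28975516
t = 35.99 / 3.28975516 ≈ 10.940024

10.9400


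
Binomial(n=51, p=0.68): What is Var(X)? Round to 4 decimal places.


Var = n*p*(1-p) = 51 * 0.68 * 0.32 = 11.0976

11.0976


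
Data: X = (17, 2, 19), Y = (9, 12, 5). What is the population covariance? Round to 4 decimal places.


Cov = (1/n)*sum((xi-xbar)(yi-ybar))
n = 3, xbar = 38/3 ≈ 12.666667, ybar = 26/3 ≈ 8.666667
sum((xi-xbar)(yi-ybar)) = -172/3 ≈ -57.333333
Cov = -57.333333 / 3 = -172/9 ≈ -19.111111

-19.1111


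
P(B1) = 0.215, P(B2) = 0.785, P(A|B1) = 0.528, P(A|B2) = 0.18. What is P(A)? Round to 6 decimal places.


P(A) = P(A|B1)*P(B1) + P(A|B2)*P(B2)
P(A|B1)*P(B1) = 0.528 * 0.215 = 0.11352
P(A|B2)*P(B2) = 0.18 * 0.785 = 0.1413
P(A) = 0.11352 + 0.1413 = 0.25482

0.254820


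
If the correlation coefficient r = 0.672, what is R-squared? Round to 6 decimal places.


R^2 = r^2 = (0.672)^2 = 0.451584

0.451584


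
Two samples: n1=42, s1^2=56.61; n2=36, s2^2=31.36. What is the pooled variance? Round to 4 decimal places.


sp^2 = ((n1-1)*s1^2 + (n2-1)*s2^2)/(n1+n2-2)
(n1-1)*s1^2 = 41 * 56.61 = 2321.01
(n2-1)*s2^2 = 35 * 31.36 = 1097.6
numerator = 2321.01 + 1097.6 = 3418.61
n1+n2-2 = 76
sp^2 = 3418.61 / 76 = 341861/7600 ≈ 44.981711

44.9817


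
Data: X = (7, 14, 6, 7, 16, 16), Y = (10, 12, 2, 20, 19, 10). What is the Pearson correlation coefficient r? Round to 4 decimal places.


r = sum((xi-xbar)(yi-ybar)) / sqrt(sum((xi-xbar)^2) * sum((yi-ybar)^2))
n = 6, xbar = 66/6 = 11, ybar = 73/6 ≈ 12.166667
Sxy = sum((xi-xbar)(yi-ybar)) = 51
Sxx = sum((xi-xbar)^2) = 116
Syy = sum((yi-ybar)^2) = 1325/6 ≈ 220.833333
sqrt(Sxx*Syy) ≈ 160.052075
r = Sxy / sqrt(Sxx*Syy) = 51 / 160.052075 ≈ 0.318646

0.3186


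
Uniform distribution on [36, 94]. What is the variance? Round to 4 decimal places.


Var = (b-a)^2 / 12
(b-a)^2 = (94 - 36)^2 = 3364
Var = 3364/12 ≈ 280.333333

280.3333


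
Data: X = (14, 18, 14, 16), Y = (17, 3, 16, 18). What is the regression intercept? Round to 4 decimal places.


a = ybar - b*xbar, where b = sum((xi-xbar)(yi-ybar)) / sum((xi-xbar)^2)
n = 4, xbar = 62/4 = 15.5, ybar = 54/4 = 13.5
Sxy = sum((xi-xbar)(yi-ybar)) = -33
Sxx = sum((xi-xbar)^2) = 11
b = Sxy / Sxx = -3
a = 13.5 - (-3) * 15.5 = 60

60.0000


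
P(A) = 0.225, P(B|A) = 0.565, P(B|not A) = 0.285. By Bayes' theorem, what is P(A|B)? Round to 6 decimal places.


P(A|B) = P(B|A)*P(A) / P(B), P(B) = P(B|A)*P(A) + P(B|not A)*P(not A)
P(B|A)*P(A) = 0.565 * 0.225 = 0.127125
P(B|not A)*P(not A) = 0.285 * 0.775 = 0.220875
P(B) = 0.127125 + 0.220875 = 0.348
P(A|B) = 0.127125 / 0.348 = 339/928 ≈ 0.36530172

0.365302


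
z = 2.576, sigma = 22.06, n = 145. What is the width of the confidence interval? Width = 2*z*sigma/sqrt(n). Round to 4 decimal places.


width = 2*z*sigma/sqrt(n)
2*z*sigma = 2 * 2.576 * 22.06 = 113.65312
sqrt(145) ≈ 12.041595
width = 113.65312 / 12.041595 ≈ 9.438378

9.4384


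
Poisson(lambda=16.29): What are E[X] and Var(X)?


E[X] = Var(X) = lambda = 16.29

16.29, 16.29


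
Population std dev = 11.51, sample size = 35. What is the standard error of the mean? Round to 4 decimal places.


SE = sigma / sqrt(n)
sqrt(35) ≈ 5.916080
SE = 11.51 / 5.916080 ≈ 1.945545

1.9455


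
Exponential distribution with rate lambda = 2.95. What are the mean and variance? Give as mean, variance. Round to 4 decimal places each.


mean = 1/lam, var = 1/lam^2
mean = 1 / 2.95 = 20/59 ≈ 0.338983
lam^2 = 2.95^2 = 8.7025
var = 1 / 8.7025 = 400/3481 ≈ 0.114910

0.3390, 0.1149


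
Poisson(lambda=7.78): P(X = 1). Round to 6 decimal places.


P = e^(-lam) * lam^k / k!
e^(-7.78) ≈ 0.0004180122
lam^k = 7.78^1 = 7.78
k! = 1! = 1
P = 0.0004180122 * 7.78 / 1 ≈ 0.003252

0.003252


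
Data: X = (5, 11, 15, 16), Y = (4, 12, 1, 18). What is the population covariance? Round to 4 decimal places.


Cov = (1/n)*sum((xi-xbar)(yi-ybar))
n = 4, xbar = 47/4 = 11.75, ybar = 35/4 = 8.75
sum((xi-xbar)(yi-ybar)) = 43.75
Cov = 43.75 / 4 = 10.9375

10.9375


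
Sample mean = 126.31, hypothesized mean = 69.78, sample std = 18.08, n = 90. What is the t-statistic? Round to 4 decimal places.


t = (xbar - mu0) / (s/sqrt(n))
xbar - mu0 = 126.31 - 69.78 = 56.53
sqrt(90) ≈ 9.48683298
s/sqrt(n) = 18.08 / 9.48683298 ≈ 1.90579934
t = 56.53 / 1.90579934 ≈ 29.662094

29.6621


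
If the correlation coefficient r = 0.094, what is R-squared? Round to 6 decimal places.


R^2 = r^2 = (0.094)^2 = 0.008836

0.008836


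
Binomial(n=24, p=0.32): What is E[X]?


E[X] = n*p = 24 * 0.32 = 7.68

7.68


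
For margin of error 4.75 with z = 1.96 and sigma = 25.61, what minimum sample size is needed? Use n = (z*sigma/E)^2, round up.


z*sigma/E = 1.96 * 25.61 / 4.75 ≈ 10.567495
(z*sigma/E)^2 ≈ 111.671945
round up: n = 112

112


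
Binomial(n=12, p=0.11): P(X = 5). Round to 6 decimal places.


P = C(n,k) * p^k * (1-p)^(n-k)
C(12,5) = 792
p^k = 0.11^5 = 0.0000161051
(1-p)^(n-k) = 0.89^7 ≈ 0.4423133
P = 792 * 0.0000161051 * 0.4423133 ≈ 0.005642

0.005642


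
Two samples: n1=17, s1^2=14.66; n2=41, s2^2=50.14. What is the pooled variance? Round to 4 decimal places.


sp^2 = ((n1-1)*s1^2 + (n2-1)*s2^2)/(n1+n2-2)
(n1-1)*s1^2 = 16 * 14.66 = 234.56
(n2-1)*s2^2 = 40 * 50.14 = 2005.6
numerator = 234.56 + 2005.6 = 2240.16
n1+n2-2 = 56
sp^2 = 2240.16 / 56 = 14001/350 ≈ 40.002857

40.0029


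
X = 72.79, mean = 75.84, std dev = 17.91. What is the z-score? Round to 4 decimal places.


z = (X - mu) / sigma
X - mu = 72.79 - 75.84 = -3.05
z = -3.05 / 17.91 = -305/1791 ≈ -0.170296

-0.1703


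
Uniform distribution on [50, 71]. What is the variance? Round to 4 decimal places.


Var = (b-a)^2 / 12
(b-a)^2 = (71 - 50)^2 = 441
Var = 441/12 = 36.75

36.7500


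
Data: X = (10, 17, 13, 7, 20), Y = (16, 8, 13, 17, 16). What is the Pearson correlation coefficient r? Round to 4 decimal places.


r = sum((xi-xbar)(yi-ybar)) / sqrt(sum((xi-xbar)^2) * sum((yi-ybar)^2))
n = 5, xbar = 67/5 = 13.4, ybar = 70/5 = 14
Sxy = sum((xi-xbar)(yi-ybar)) = -34
Sxx = sum((xi-xbar)^2) = 109.2
Syy = sum((yi-ybar)^2) = 54
sqrt(Sxx*Syy) ≈ 76.790624
r = Sxy / sqrt(Sxx*Syy) = -34 / 76.790624 ≈ -0.442762

-0.4428


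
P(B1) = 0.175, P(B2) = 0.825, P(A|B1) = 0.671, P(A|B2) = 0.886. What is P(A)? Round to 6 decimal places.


P(A) = P(A|B1)*P(B1) + P(A|B2)*P(B2)
P(A|B1)*P(B1) = 0.671 * 0.175 = 0.117425
P(A|B2)*P(B2) = 0.886 * 0.825 = 0.73095
P(A) = 0.117425 + 0.73095 = 0.848375

0.848375


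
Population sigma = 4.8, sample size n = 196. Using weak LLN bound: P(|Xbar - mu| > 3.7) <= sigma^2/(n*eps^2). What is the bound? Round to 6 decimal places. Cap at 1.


bound = min(1, sigma^2/(n*eps^2))
sigma^2 = 4.8^2 = 23.04
n*eps^2 = 196 * 3.7^2 = 196 * 13.69 = 2683.24
sigma^2/(n*eps^2) = 23.04 / 2683.24 ≈ 0.00858663

0.008587


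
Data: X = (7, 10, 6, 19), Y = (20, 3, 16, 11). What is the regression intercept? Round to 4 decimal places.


a = ybar - b*xbar, where b = sum((xi-xbar)(yi-ybar)) / sum((xi-xbar)^2)
n = 4, xbar = 42/4 = 10.5, ybar = 50/4 = 12.5
Sxy = sum((xi-xbar)(yi-ybar)) = -50
Sxx = sum((xi-xbar)^2) = 105
b = Sxy / Sxx = -10/21 ≈ -0.476190
a = 12.5 - (-0.476190) * 10.5 = 17.5

17.5000


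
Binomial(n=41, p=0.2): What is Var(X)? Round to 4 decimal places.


Var = n*p*(1-p) = 41 * 0.2 * 0.8 = 6.56

6.5600


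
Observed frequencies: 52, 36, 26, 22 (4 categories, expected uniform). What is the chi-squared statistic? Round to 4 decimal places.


chi2 = sum((O-E)^2/E), E = total/4
total = 136, E = 136/4 = 34
(52 - 34)^2 / 34 = 324 / 34 = 162/17 ≈ 9.529412
(36 - 34)^2 / 34 = 4 / 34 = 2/17 ≈ 0.117647
(26 - 34)^2 / 34 = 64 / 34 = 32/17 ≈ 1.882353
(22 - 34)^2 / 34 = 144 / 34 = 72/17 ≈ 4.235294
chi2 = 268/17 ≈ 15.764706

15.7647


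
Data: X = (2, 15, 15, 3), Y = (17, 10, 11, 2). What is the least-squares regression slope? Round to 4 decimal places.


b = sum((xi-xbar)(yi-ybar)) / sum((xi-xbar)^2)
n = 4, xbar = 35/4 = 8.75, ybar = 40/4 = 10
Sxy = sum((xi-xbar)(yi-ybar)) = 5
Sxx = sum((xi-xbar)^2) = 156.75
b = Sxy / Sxx = 20/627 ≈ 0.031898

0.0319


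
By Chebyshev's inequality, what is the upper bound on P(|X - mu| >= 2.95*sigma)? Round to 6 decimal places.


P <= 1/k^2
k^2 = 2.95^2 = 8.7025
1/k^2 = 1 / 8.7025 = 400/3481 ≈ 0.11490951

0.114910


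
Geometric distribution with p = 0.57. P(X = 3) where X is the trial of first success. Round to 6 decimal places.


P = (1-p)^(k-1) * p
(1-p)^(k-1) = 0.43^2 = 0.1849
P = 0.1849 * 0.57 = 0.105393

0.105393


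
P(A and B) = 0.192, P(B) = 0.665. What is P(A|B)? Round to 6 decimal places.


P(A|B) = P(A and B) / P(B) = 0.192 / 0.665 = 192/665 ≈ 0.28872180

0.288722


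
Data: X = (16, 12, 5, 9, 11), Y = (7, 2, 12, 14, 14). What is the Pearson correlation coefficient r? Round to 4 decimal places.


r = sum((xi-xbar)(yi-ybar)) / sqrt(sum((xi-xbar)^2) * sum((yi-ybar)^2))
n = 5, xbar = 53/5 = 10.6, ybar = 49/5 = 9.8
Sxy = sum((xi-xbar)(yi-ybar)) = -43.4
Sxx = sum((xi-xbar)^2) = 65.2
Syy = sum((yi-ybar)^2) = 108.8
sqrt(Sxx*Syy) ≈ 84.224462
r = Sxy / sqrt(Sxx*Syy) = -43.4 / 84.224462 ≈ -0.515290

-0.5153


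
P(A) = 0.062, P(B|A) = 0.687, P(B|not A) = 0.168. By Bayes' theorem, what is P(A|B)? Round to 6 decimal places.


P(A|B) = P(B|A)*P(A) / P(B), P(B) = P(B|A)*P(A) + P(B|not A)*P(not A)
P(B|A)*P(A) = 0.687 * 0.062 = 0.042594
P(B|not A)*P(not A) = 0.168 * 0.938 = 0.157584
P(B) = 0.042594 + 0.157584 = 0.200178
P(A|B) = 0.042594 / 0.200178 ≈ 0.21278063

0.212781


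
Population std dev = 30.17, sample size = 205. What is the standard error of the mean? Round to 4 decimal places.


SE = sigma / sqrt(n)
sqrt(205) ≈ 14.317821
SE = 30.17 / 14.317821 ≈ 2.107164

2.1072


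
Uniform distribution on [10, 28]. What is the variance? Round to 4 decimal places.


Var = (b-a)^2 / 12
(b-a)^2 = (28 - 10)^2 = 324
Var = 324/12 = 27

27.0000


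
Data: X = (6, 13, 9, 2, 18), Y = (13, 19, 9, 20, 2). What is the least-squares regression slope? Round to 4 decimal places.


b = sum((xi-xbar)(yi-ybar)) / sum((xi-xbar)^2)
n = 5, xbar = 48/5 = 9.6, ybar = 63/5 = 12.6
Sxy = sum((xi-xbar)(yi-ybar)) = -122.8
Sxx = sum((xi-xbar)^2) = 153.2
b = Sxy / Sxx = -307/383 ≈ -0.801567

-0.8016


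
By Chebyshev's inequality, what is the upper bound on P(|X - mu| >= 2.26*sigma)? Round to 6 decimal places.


P <= 1/k^2
k^2 = 2.26^2 = 5.1076
1/k^2 = 1 / 5.1076 ≈ 0.19578667

0.195787


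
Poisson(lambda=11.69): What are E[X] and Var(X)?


E[X] = Var(X) = lambda = 11.69

11.69, 11.69


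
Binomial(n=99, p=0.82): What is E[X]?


E[X] = n*p = 99 * 0.82 = 81.18

81.18


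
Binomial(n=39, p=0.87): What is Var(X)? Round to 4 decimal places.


Var = n*p*(1-p) = 39 * 0.87 * 0.13 = 4.4109

4.4109


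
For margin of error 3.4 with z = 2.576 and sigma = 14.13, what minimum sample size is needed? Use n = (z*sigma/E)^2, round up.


z*sigma/E = 2.576 * 14.13 / 3.4 ≈ 10.705553
(z*sigma/E)^2 ≈ 114.608864
round up: n = 115

115


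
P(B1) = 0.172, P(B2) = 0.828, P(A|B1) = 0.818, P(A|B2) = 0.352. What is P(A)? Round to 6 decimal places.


P(A) = P(A|B1)*P(B1) + P(A|B2)*P(B2)
P(A|B1)*P(B1) = 0.818 * 0.172 = 0.140696
P(A|B2)*P(B2) = 0.352 * 0.828 = 0.291456
P(A) = 0.140696 + 0.291456 = 0.432152

0.432152


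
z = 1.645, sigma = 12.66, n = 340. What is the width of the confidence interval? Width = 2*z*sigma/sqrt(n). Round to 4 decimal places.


width = 2*z*sigma/sqrt(n)
2*z*sigma = 2 * 1.645 * 12.66 = 41.6514
sqrt(340) ≈ 18.439089
width = 41.6514 / 18.439089 ≈ 2.258864

2.2589


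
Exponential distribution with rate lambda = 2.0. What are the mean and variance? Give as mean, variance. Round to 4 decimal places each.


mean = 1/lam, var = 1/lam^2
mean = 1 / 2.0 = 0.5
lam^2 = 2.0^2 = 4
var = 1 / 4 = 0.25

0.5000, 0.2500


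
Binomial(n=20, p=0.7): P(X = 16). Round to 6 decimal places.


P = C(n,k) * p^k * (1-p)^(n-k)
C(20,16) = 4845
p^k = 0.7^16 ≈ 0.003323293
(1-p)^(n-k) = 0.3^4 = 0.0081
P = 4845 * 0.003323293 * 0.0081 ≈ 0.130421

0.130421


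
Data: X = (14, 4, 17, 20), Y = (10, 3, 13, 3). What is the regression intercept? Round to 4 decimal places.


a = ybar - b*xbar, where b = sum((xi-xbar)(yi-ybar)) / sum((xi-xbar)^2)
n = 4, xbar = 55/4 = 13.75, ybar = 29/4 = 7.25
Sxy = sum((xi-xbar)(yi-ybar)) = 34.25
Sxx = sum((xi-xbar)^2) = 144.75
b = Sxy / Sxx = 137/579 ≈ 0.236615
a = 7.25 - 0.236615 * 13.75 = 2314/579 ≈ 3.996546

3.9965


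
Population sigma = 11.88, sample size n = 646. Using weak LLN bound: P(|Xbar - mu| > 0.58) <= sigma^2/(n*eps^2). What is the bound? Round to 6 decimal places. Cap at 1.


bound = min(1, sigma^2/(n*eps^2))
sigma^2 = 11.88^2 = 141.1344
n*eps^2 = 646 * 0.58^2 = 646 * 0.3364 = 217.3144
sigma^2/(n*eps^2) = 141.1344 / 217.3144 ≈ 0.64944799

0.649448


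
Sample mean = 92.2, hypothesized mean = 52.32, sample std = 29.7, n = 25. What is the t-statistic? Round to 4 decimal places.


t = (xbar - mu0) / (s/sqrt(n))
xbar - mu0 = 92.2 - 52.32 = 39.88
sqrt(25) = 5
s/sqrt(n) = 29.7 / 5 = 5.94
t = 39.88 / 5.94 = 1994/297 ≈ 6.713805

6.7138


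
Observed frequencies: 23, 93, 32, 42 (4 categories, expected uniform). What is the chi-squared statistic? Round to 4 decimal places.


chi2 = sum((O-E)^2/E), E = total/4
total = 190, E = 190/4 = 47.5
(23 - 47.5)^2 / 47.5 = 600.25 / 47.5 = 2401/190 ≈ 12.636842
(93 - 47.5)^2 / 47.5 = 2070.25 / 47.5 = 8281/190 ≈ 43.584211
(32 - 47.5)^2 / 47.5 = 240.25 / 47.5 = 961/190 ≈ 5.057895
(42 - 47.5)^2 / 47.5 = 30.25 / 47.5 = 121/190 ≈ 0.636842
chi2 = 5882/95 ≈ 61.915789

61.9158


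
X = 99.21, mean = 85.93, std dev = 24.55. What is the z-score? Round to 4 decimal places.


z = (X - mu) / sigma
X - mu = 99.21 - 85.93 = 13.28
z = 13.28 / 24.55 = 1328/2455 ≈ 0.540937

0.5409


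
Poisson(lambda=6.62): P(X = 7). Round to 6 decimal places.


P = e^(-lam) * lam^k / k!
e^(-6.62) ≈ 0.001333431
lam^k = 6.62^7 ≈ 557193.351950
k! = 7! = 5040
P = 0.001333431 * 557193.351950 / 5040 ≈ 0.147416

0.147416


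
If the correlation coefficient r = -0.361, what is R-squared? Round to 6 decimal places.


R^2 = r^2 = (-0.361)^2 = 0.130321

0.130321


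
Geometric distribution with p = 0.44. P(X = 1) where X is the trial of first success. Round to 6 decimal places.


P = (1-p)^(k-1) * p
(1-p)^(k-1) = 0.56^0 = 1
P = 1 * 0.44 = 0.44

0.440000


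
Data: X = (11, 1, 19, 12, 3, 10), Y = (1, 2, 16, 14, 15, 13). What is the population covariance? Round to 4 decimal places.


Cov = (1/n)*sum((xi-xbar)(yi-ybar))
n = 6, xbar = 56/6 = 28/3 ≈ 9.333333, ybar = 61/6 ≈ 10.166667
sum((xi-xbar)(yi-ybar)) = 272/3 ≈ 90.666667
Cov = 90.666667 / 6 = 136/9 ≈ 15.111111

15.1111


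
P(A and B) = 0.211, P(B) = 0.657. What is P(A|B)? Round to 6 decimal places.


P(A|B) = P(A and B) / P(B) = 0.211 / 0.657 = 211/657 ≈ 0.32115677

0.321157


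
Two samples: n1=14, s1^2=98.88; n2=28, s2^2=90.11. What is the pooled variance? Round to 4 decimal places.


sp^2 = ((n1-1)*s1^2 + (n2-1)*s2^2)/(n1+n2-2)
(n1-1)*s1^2 = 13 * 98.88 = 1285.44
(n2-1)*s2^2 = 27 * 90.11 = 2432.97
numerator = 1285.44 + 2432.97 = 3718.41
n1+n2-2 = 40
sp^2 = 3718.41 / 40 = 92.96025

92.9603


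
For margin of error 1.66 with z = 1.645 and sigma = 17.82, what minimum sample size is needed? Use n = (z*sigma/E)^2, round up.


z*sigma/E = 1.645 * 17.82 / 1.66 ≈ 17.658976
(z*sigma/E)^2 ≈ 311.839430
round up: n = 312

312


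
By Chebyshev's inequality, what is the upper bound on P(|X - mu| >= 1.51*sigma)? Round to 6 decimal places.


P <= 1/k^2
k^2 = 1.51^2 = 2.2801
1/k^2 = 1 / 2.2801 ≈ 0.43857726

0.438577


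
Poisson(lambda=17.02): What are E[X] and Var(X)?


E[X] = Var(X) = lambda = 17.02

17.02, 17.02


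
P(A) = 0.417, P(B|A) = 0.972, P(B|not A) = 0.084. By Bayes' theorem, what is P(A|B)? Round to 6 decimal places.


P(A|B) = P(B|A)*P(A) / P(B), P(B) = P(B|A)*P(A) + P(B|not A)*P(not A)
P(B|A)*P(A) = 0.972 * 0.417 = 0.405324
P(B|not A)*P(not A) = 0.084 * 0.583 = 0.048972
P(B) = 0.405324 + 0.048972 = 0.454296
P(A|B) = 0.405324 / 0.454296 ≈ 0.89220244

0.892202


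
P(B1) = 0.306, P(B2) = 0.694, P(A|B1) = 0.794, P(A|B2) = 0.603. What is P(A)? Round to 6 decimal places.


P(A) = P(A|B1)*P(B1) + P(A|B2)*P(B2)
P(A|B1)*P(B1) = 0.794 * 0.306 = 0.242964
P(A|B2)*P(B2) = 0.603 * 0.694 = 0.418482
P(A) = 0.242964 + 0.418482 = 0.661446

0.661446


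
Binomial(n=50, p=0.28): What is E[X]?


E[X] = n*p = 50 * 0.28 = 14

14


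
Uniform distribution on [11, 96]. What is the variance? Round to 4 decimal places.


Var = (b-a)^2 / 12
(b-a)^2 = (96 - 11)^2 = 7225
Var = 7225/12 ≈ 602.083333

602.0833


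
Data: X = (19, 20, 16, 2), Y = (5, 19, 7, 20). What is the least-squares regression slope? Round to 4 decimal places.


b = sum((xi-xbar)(yi-ybar)) / sum((xi-xbar)^2)
n = 4, xbar = 57/4 = 14.25, ybar = 51/4 = 12.75
Sxy = sum((xi-xbar)(yi-ybar)) = -99.75
Sxx = sum((xi-xbar)^2) = 208.75
b = Sxy / Sxx = -399/835 ≈ -0.477844

-0.4778


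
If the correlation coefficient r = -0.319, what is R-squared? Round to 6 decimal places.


R^2 = r^2 = (-0.319)^2 = 0.101761

0.101761


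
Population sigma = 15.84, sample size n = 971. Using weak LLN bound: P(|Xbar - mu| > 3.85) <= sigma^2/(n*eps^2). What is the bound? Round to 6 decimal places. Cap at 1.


bound = min(1, sigma^2/(n*eps^2))
sigma^2 = 15.84^2 = 250.9056
n*eps^2 = 971 * 3.85^2 = 971 * 14.8225 = 14392.6475
sigma^2/(n*eps^2) = 250.9056 / 14392.6475 ≈ 0.01743290

0.017433


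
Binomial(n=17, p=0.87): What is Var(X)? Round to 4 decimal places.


Var = n*p*(1-p) = 17 * 0.87 * 0.13 = 1.9227

1.9227


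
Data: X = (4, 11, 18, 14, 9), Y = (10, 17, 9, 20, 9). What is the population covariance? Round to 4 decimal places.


Cov = (1/n)*sum((xi-xbar)(yi-ybar))
n = 5, xbar = 56/5 = 11.2, ybar = 65/5 = 13
sum((xi-xbar)(yi-ybar)) = 22
Cov = 22 / 5 = 4.4

4.4000


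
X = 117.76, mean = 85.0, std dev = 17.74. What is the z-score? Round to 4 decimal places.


z = (X - mu) / sigma
X - mu = 117.76 - 85.0 = 32.76
z = 32.76 / 17.74 = 1638/887 ≈ 1.846674

1.8467


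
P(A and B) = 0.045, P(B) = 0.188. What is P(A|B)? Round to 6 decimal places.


P(A|B) = P(A and B) / P(B) = 0.045 / 0.188 = 45/188 ≈ 0.23936170

0.239362


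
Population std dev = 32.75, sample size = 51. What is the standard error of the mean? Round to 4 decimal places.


SE = sigma / sqrt(n)
sqrt(51) ≈ 7.141428
SE = 32.75 / 7.141428 ≈ 4.585917

4.5859


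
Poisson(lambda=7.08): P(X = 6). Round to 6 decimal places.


P = e^(-lam) * lam^k / k!
e^(-7.08) ≈ 0.0008417731
lam^k = 7.08^6 ≈ 125950.398563
k! = 6! = 720
P = 0.0008417731 * 125950.398563 / 720 ≈ 0.147252

0.147252


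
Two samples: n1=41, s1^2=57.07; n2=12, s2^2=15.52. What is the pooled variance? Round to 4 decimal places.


sp^2 = ((n1-1)*s1^2 + (n2-1)*s2^2)/(n1+n2-2)
(n1-1)*s1^2 = 40 * 57.07 = 2282.8
(n2-1)*s2^2 = 11 * 15.52 = 170.72
numerator = 2282.8 + 170.72 = 2453.52
n1+n2-2 = 51
sp^2 = 2453.52 / 51 = 20446/425 ≈ 48.108235

48.1082


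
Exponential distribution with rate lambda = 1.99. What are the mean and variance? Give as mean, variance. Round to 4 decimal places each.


mean = 1/lam, var = 1/lam^2
mean = 1 / 1.99 = 100/199 ≈ 0.502513
lam^2 = 1.99^2 = 3.9601
var = 1 / 3.9601 ≈ 0.252519

0.5025, 0.2525


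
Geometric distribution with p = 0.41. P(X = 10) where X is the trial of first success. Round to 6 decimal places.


P = (1-p)^(k-1) * p
(1-p)^(k-1) = 0.59^9 ≈ 0.008662996
P = 0.008662996 * 0.41 ≈ 0.003551828

0.003552


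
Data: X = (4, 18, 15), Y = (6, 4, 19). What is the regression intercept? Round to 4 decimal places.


a = ybar - b*xbar, where b = sum((xi-xbar)(yi-ybar)) / sum((xi-xbar)^2)
n = 3, xbar = 37/3 ≈ 12.333333, ybar = 29/3 ≈ 9.666667
Sxy = sum((xi-xbar)(yi-ybar)) = 70/3 ≈ 23.333333
Sxx = sum((xi-xbar)^2) = 326/3 ≈ 108.666667
b = Sxy / Sxx = 35/163 ≈ 0.214724
a = 9.666667 - 0.214724 * 12.333333 = 1144/163 ≈ 7.018405

7.0184


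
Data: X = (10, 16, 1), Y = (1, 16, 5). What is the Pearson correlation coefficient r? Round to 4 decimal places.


r = sum((xi-xbar)(yi-ybar)) / sqrt(sum((xi-xbar)^2) * sum((yi-ybar)^2))
n = 3, xbar = 27/3 = 9, ybar = 22/3 ≈ 7.333333
Sxy = sum((xi-xbar)(yi-ybar)) = 73
Sxx = sum((xi-xbar)^2) = 114
Syy = sum((yi-ybar)^2) = 362/3 ≈ 120.666667
sqrt(Sxx*Syy) ≈ 117.285975
r = Sxy / sqrt(Sxx*Syy) = 73 / 117.285975 ≈ 0.622410

0.6224


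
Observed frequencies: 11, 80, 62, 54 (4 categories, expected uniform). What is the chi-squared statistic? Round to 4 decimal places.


chi2 = sum((O-E)^2/E), E = total/4
total = 207, E = 207/4 = 51.75
(11 - 51.75)^2 / 51.75 = 1660.5625 / 51.75 = 26569/828 ≈ 32.088164
(80 - 51.75)^2 / 51.75 = 798.0625 / 51.75 = 12769/828 ≈ 15.421498
(62 - 51.75)^2 / 51.75 = 105.0625 / 51.75 = 1681/828 ≈ 2.030193
(54 - 51.75)^2 / 51.75 = 5.0625 / 51.75 = 9/92 ≈ 0.097826
chi2 = 3425/69 ≈ 49.637681

49.6377


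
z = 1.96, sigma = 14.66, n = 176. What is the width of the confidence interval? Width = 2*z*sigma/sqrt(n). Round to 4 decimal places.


width = 2*z*sigma/sqrt(n)
2*z*sigma = 2 * 1.96 * 14.66 = 57.4672
sqrt(176) ≈ 13.266499
width = 57.4672 / 13.266499 ≈ 4.331753

4.3318


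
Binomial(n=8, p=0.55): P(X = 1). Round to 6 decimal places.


P = C(n,k) * p^k * (1-p)^(n-k)
C(8,1) = 8
p^k = 0.55^1 = 0.55
(1-p)^(n-k) = 0.45^7 ≈ 0.003736695
P = 8 * 0.55 * 0.003736695 ≈ 0.016441

0.016441


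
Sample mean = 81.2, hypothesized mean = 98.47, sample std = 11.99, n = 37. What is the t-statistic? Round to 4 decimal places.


t = (xbar - mu0) / (s/sqrt(n))
xbar - mu0 = 81.2 - 98.47 = -17.27
sqrt(37) ≈ 6.08276253
s/sqrt(n) = 11.99 / 6.08276253 ≈ 1.97114386
t = -17.27 / 1.97114386 ≈ -8.761410

-8.7614


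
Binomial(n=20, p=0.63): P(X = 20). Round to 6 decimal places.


P = C(n,k) * p^k * (1-p)^(n-k)
C(20,20) = 1
p^k = 0.63^20 ≈ 0.00009700877
(1-p)^(n-k) = 0.37^0 = 1
P = 1 * 0.00009700877 * 1 ≈ 0.000097

0.000097


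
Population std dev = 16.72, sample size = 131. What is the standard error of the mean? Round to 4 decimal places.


SE = sigma / sqrt(n)
sqrt(131) ≈ 11.445523
SE = 16.72 / 11.445523 ≈ 1.460833

1.4608


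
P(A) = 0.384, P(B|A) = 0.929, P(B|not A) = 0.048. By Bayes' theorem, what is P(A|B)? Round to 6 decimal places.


P(A|B) = P(B|A)*P(A) / P(B), P(B) = P(B|A)*P(A) + P(B|not A)*P(not A)
P(B|A)*P(A) = 0.929 * 0.384 = 0.356736
P(B|not A)*P(not A) = 0.048 * 0.616 = 0.029568
P(B) = 0.356736 + 0.029568 = 0.386304
P(A|B) = 0.356736 / 0.386304 = 929/1006 ≈ 0.92345924

0.923459


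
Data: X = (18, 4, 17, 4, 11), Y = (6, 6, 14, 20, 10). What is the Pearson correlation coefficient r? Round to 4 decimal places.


r = sum((xi-xbar)(yi-ybar)) / sqrt(sum((xi-xbar)^2) * sum((yi-ybar)^2))
n = 5, xbar = 54/5 = 10.8, ybar = 56/5 = 11.2
Sxy = sum((xi-xbar)(yi-ybar)) = -44.8
Sxx = sum((xi-xbar)^2) = 182.8
Syy = sum((yi-ybar)^2) = 140.8
sqrt(Sxx*Syy) ≈ 160.431418
r = Sxy / sqrt(Sxx*Syy) = -44.8 / 160.431418 ≈ -0.279247

-0.2792


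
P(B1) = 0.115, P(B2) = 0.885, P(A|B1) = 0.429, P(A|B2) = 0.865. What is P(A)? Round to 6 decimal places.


P(A) = P(A|B1)*P(B1) + P(A|B2)*P(B2)
P(A|B1)*P(B1) = 0.429 * 0.115 = 0.049335
P(A|B2)*P(B2) = 0.865 * 0.885 = 0.765525
P(A) = 0.049335 + 0.765525 = 0.81486

0.814860


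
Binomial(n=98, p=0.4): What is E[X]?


E[X] = n*p = 98 * 0.4 = 39.2

39.2


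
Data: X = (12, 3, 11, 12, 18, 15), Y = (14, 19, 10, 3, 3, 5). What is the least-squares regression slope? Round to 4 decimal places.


b = sum((xi-xbar)(yi-ybar)) / sum((xi-xbar)^2)
n = 6, xbar = 71/6 ≈ 11.833333, ybar = 54/6 = 9
Sxy = sum((xi-xbar)(yi-ybar)) = -139
Sxx = sum((xi-xbar)^2) = 761/6 ≈ 126.833333
b = Sxy / Sxx = -834/761 ≈ -1.095926

-1.0959


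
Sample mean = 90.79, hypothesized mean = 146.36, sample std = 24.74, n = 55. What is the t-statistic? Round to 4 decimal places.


t = (xbar - mu0) / (s/sqrt(n))
xbar - mu0 = 90.79 - 146.36 = -55.57
sqrt(55) ≈ 7.41619849
s/sqrt(n) = 24.74 / 7.41619849 ≈ 3.33594092
t = -55.57 / 3.33594092 ≈ -16.657969

-16.6580


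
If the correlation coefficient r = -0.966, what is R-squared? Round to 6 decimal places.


R^2 = r^2 = (-0.966)^2 = 0.933156

0.933156


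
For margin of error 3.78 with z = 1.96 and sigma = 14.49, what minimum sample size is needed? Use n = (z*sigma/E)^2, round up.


z*sigma/E = 1.96 * 14.49 / 3.78 = 1127/150 ≈ 7.513333
(z*sigma/E)^2 ≈ 56.450178
round up: n = 57

57


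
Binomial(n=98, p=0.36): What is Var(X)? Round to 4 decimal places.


Var = n*p*(1-p) = 98 * 0.36 * 0.64 = 22.5792

22.5792


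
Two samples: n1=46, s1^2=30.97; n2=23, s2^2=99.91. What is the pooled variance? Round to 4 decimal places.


sp^2 = ((n1-1)*s1^2 + (n2-1)*s2^2)/(n1+n2-2)
(n1-1)*s1^2 = 45 * 30.97 = 1393.65
(n2-1)*s2^2 = 22 * 99.91 = 2198.02
numerator = 1393.65 + 2198.02 = 3591.67
n1+n2-2 = 67
sp^2 = 3591.67 / 67 = 359167/6700 ≈ 53.607015

53.6070


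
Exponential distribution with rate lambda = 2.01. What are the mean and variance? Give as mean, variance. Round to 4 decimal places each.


mean = 1/lam, var = 1/lam^2
mean = 1 / 2.01 = 100/201 ≈ 0.497512
lam^2 = 2.01^2 = 4.0401
var = 1 / 4.0401 ≈ 0.247519

0.4975, 0.2475


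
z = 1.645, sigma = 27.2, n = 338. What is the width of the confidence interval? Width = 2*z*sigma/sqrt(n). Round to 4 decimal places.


width = 2*z*sigma/sqrt(n)
2*z*sigma = 2 * 1.645 * 27.2 = 89.488
sqrt(338) ≈ 18.384776
width = 89.488 / 18.384776 ≈ 4.867506

4.8675


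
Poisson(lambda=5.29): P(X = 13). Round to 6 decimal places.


P = e^(-lam) * lam^k / k!
e^(-5.29) ≈ 0.005041760
lam^k = 5.29^13 ≈ 2540526541.541495
k! = 13! = 6227020800
P = 0.005041760 * 2540526541.541495 / 6227020800 ≈ 0.002057

0.002057


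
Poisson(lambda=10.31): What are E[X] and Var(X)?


E[X] = Var(X) = lambda = 10.31

10.31, 10.31


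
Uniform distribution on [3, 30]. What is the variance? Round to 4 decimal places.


Var = (b-a)^2 / 12
(b-a)^2 = (30 - 3)^2 = 729
Var = 729/12 = 60.75

60.7500


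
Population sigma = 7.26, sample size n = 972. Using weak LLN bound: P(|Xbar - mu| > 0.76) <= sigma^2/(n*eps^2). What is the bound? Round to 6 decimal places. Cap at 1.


bound = min(1, sigma^2/(n*eps^2))
sigma^2 = 7.26^2 = 52.7076
n*eps^2 = 972 * 0.76^2 = 972 * 0.5776 = 561.4272
sigma^2/(n*eps^2) = 52.7076 / 561.4272 ≈ 0.09388145

0.093881


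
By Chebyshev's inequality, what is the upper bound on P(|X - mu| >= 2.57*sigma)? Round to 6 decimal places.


P <= 1/k^2
k^2 = 2.57^2 = 6.6049
1/k^2 = 1 / 6.6049 ≈ 0.15140275

0.151403


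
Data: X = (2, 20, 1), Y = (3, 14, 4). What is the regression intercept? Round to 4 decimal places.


a = ybar - b*xbar, where b = sum((xi-xbar)(yi-ybar)) / sum((xi-xbar)^2)
n = 3, xbar = 23/3 ≈ 7.666667, ybar = 21/3 = 7
Sxy = sum((xi-xbar)(yi-ybar)) = 129
Sxx = sum((xi-xbar)^2) = 686/3 ≈ 228.666667
b = Sxy / Sxx = 387/686 ≈ 0.564140
a = 7 - 0.564140 * 7.666667 = 1835/686 ≈ 2.674927

2.6749


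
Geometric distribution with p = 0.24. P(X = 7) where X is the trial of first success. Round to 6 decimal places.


P = (1-p)^(k-1) * p
(1-p)^(k-1) = 0.76^6 ≈ 0.1926999
P = 0.1926999 * 0.24 ≈ 0.04624798

0.046248


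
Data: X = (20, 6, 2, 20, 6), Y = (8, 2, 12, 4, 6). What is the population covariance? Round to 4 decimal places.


Cov = (1/n)*sum((xi-xbar)(yi-ybar))
n = 5, xbar = 54/5 = 10.8, ybar = 32/5 = 6.4
sum((xi-xbar)(yi-ybar)) = -33.6
Cov = -33.6 / 5 = -6.72

-6.7200


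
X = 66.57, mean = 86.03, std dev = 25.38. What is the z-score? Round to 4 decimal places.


z = (X - mu) / sigma
X - mu = 66.57 - 86.03 = -19.46
z = -19.46 / 25.38 = -973/1269 ≈ -0.766745

-0.7667


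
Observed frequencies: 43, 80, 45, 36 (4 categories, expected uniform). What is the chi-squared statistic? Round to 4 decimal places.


chi2 = sum((O-E)^2/E), E = total/4
total = 204, E = 204/4 = 51
(43 - 51)^2 / 51 = 64 / 51 = 64/51 ≈ 1.254902
(80 - 51)^2 / 51 = 841 / 51 = 841/51 ≈ 16.490196
(45 - 51)^2 / 51 = 36 / 51 = 12/17 ≈ 0.705882
(36 - 51)^2 / 51 = 225 / 51 = 75/17 ≈ 4.411765
chi2 = 1166/51 ≈ 22.862745

22.8627


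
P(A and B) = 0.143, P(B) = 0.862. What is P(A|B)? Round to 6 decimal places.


P(A|B) = P(A and B) / P(B) = 0.143 / 0.862 = 143/862 ≈ 0.16589327

0.165893


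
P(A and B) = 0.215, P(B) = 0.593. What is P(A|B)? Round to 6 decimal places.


P(A|B) = P(A and B) / P(B) = 0.215 / 0.593 = 215/593 ≈ 0.36256324

0.362563


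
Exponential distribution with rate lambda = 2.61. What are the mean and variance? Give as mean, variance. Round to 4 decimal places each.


mean = 1/lam, var = 1/lam^2
mean = 1 / 2.61 = 100/261 ≈ 0.383142
lam^2 = 2.61^2 = 6.8121
var = 1 / 6.8121 ≈ 0.146798

0.3831, 0.1468


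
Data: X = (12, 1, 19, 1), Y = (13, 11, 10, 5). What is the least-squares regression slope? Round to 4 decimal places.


b = sum((xi-xbar)(yi-ybar)) / sum((xi-xbar)^2)
n = 4, xbar = 33/4 = 8.25, ybar = 39/4 = 9.75
Sxy = sum((xi-xbar)(yi-ybar)) = 40.25
Sxx = sum((xi-xbar)^2) = 234.75
b = Sxy / Sxx = 161/939 ≈ 0.171459

0.1715


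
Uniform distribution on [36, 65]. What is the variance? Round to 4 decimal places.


Var = (b-a)^2 / 12
(b-a)^2 = (65 - 36)^2 = 841
Var = 841/12 ≈ 70.083333

70.0833


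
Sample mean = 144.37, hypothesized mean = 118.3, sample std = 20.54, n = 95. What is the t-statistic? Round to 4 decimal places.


t = (xbar - mu0) / (s/sqrt(n))
xbar - mu0 = 144.37 - 118.3 = 26.07
sqrt(95) ≈ 9.74679434
s/sqrt(n) = 20.54 / 9.74679434 ≈ 2.10735954
t = 26.07 / 2.10735954 ≈ 12.370931

12.3709


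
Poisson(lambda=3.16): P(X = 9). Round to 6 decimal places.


P = e^(-lam) * lam^k / k!
e^(-3.16) ≈ 0.04242574
lam^k = 3.16^9 ≈ 31418.376777
k! = 9! = 362880
P = 0.04242574 * 31418.376777 / 362880 ≈ 0.003673

0.003673


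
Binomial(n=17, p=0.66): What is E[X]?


E[X] = n*p = 17 * 0.66 = 11.22

11.22


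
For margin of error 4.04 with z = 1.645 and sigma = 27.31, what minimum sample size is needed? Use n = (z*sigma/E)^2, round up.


z*sigma/E = 1.645 * 27.31 / 4.04 ≈ 11.120037
(z*sigma/E)^2 ≈ 123.655226
round up: n = 124

124


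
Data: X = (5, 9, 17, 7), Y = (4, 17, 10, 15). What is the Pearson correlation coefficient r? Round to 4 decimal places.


r = sum((xi-xbar)(yi-ybar)) / sqrt(sum((xi-xbar)^2) * sum((yi-ybar)^2))
n = 4, xbar = 38/4 = 9.5, ybar = 46/4 = 11.5
Sxy = sum((xi-xbar)(yi-ybar)) = 11
Sxx = sum((xi-xbar)^2) = 83
Syy = sum((yi-ybar)^2) = 101
sqrt(Sxx*Syy) ≈ 91.558724
r = Sxy / sqrt(Sxx*Syy) = 11 / 91.558724 ≈ 0.120141

0.1201


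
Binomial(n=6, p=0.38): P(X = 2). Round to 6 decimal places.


P = C(n,k) * p^k * (1-p)^(n-k)
C(6,2) = 15
p^k = 0.38^2 = 0.1444
(1-p)^(n-k) = 0.62^4 ≈ 0.1477634
P = 15 * 0.1444 * 0.1477634 ≈ 0.320055

0.320055


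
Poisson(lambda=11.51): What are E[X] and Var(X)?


E[X] = Var(X) = lambda = 11.51

11.51, 11.51


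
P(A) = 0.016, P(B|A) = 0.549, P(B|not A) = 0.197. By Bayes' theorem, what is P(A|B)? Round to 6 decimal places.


P(A|B) = P(B|A)*P(A) / P(B), P(B) = P(B|A)*P(A) + P(B|not A)*P(not A)
P(B|A)*P(A) = 0.549 * 0.016 = 0.008784
P(B|not A)*P(not A) = 0.197 * 0.984 = 0.193848
P(B) = 0.008784 + 0.193848 = 0.202632
P(A|B) = 0.008784 / 0.202632 = 366/8443 ≈ 0.04334952

0.043350


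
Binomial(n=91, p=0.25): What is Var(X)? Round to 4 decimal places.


Var = n*p*(1-p) = 91 * 0.25 * 0.75 = 17.0625

17.0625


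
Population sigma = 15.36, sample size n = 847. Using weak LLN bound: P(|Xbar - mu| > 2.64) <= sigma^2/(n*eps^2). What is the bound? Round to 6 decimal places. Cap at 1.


bound = min(1, sigma^2/(n*eps^2))
sigma^2 = 15.36^2 = 235.9296
n*eps^2 = 847 * 2.64^2 = 847 * 6.9696 = 5903.2512
sigma^2/(n*eps^2) = 235.9296 / 5903.2512 ≈ 0.03996604

0.039966


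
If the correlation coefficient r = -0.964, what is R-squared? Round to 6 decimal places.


R^2 = r^2 = (-0.964)^2 = 0.929296

0.929296


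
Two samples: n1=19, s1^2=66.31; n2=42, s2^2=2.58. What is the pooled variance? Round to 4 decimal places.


sp^2 = ((n1-1)*s1^2 + (n2-1)*s2^2)/(n1+n2-2)
(n1-1)*s1^2 = 18 * 66.31 = 1193.58
(n2-1)*s2^2 = 41 * 2.58 = 105.78
numerator = 1193.58 + 105.78 = 1299.36
n1+n2-2 = 59
sp^2 = 1299.36 / 59 = 32484/1475 ≈ 22.023051

22.0231


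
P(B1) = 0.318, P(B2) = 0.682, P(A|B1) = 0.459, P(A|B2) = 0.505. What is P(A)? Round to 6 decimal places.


P(A) = P(A|B1)*P(B1) + P(A|B2)*P(B2)
P(A|B1)*P(B1) = 0.459 * 0.318 = 0.145962
P(A|B2)*P(B2) = 0.505 * 0.682 = 0.34441
P(A) = 0.145962 + 0.34441 = 0.490372

0.490372


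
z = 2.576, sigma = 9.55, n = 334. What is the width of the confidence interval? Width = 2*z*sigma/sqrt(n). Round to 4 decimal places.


width = 2*z*sigma/sqrt(n)
2*z*sigma = 2 * 2.576 * 9.55 = 49.2016
sqrt(334) ≈ 18.275667
width = 49.2016 / 18.275667 ≈ 2.692192

2.6922


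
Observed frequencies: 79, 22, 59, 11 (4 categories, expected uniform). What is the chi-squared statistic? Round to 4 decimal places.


chi2 = sum((O-E)^2/E), E = total/4
total = 171, E = 171/4 = 42.75
(79 - 42.75)^2 / 42.75 = 1314.0625 / 42.75 = 21025/684 ≈ 30.738304
(22 - 42.75)^2 / 42.75 = 430.5625 / 42.75 = 6889/684 ≈ 10.071637
(59 - 42.75)^2 / 42.75 = 264.0625 / 42.75 = 4225/684 ≈ 6.176901
(11 - 42.75)^2 / 42.75 = 1008.0625 / 42.75 = 16129/684 ≈ 23.580409
chi2 = 12067/171 ≈ 70.567251

70.5673


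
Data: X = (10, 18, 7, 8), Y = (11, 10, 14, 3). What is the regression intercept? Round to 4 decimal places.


a = ybar - b*xbar, where b = sum((xi-xbar)(yi-ybar)) / sum((xi-xbar)^2)
n = 4, xbar = 43/4 = 10.75, ybar = 38/4 = 9.5
Sxy = sum((xi-xbar)(yi-ybar)) = 3.5
Sxx = sum((xi-xbar)^2) = 74.75
b = Sxy / Sxx = 14/299 ≈ 0.046823
a = 9.5 - 0.046823 * 10.75 = 2690/299 ≈ 8.996656

8.9967


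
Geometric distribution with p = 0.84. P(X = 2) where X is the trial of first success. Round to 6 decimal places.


P = (1-p)^(k-1) * p
(1-p)^(k-1) = 0.16^1 = 0.16
P = 0.16 * 0.84 = 0.1344

0.134400


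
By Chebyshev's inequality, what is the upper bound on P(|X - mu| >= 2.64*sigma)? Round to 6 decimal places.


P <= 1/k^2
k^2 = 2.64^2 = 6.9696
1/k^2 = 1 / 6.9696 = 625/4356 ≈ 0.14348026

0.143480


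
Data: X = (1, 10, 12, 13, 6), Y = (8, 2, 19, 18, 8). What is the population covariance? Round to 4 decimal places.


Cov = (1/n)*sum((xi-xbar)(yi-ybar))
n = 5, xbar = 42/5 = 8.4, ybar = 55/5 = 11
sum((xi-xbar)(yi-ybar)) = 76
Cov = 76 / 5 = 15.2

15.2000


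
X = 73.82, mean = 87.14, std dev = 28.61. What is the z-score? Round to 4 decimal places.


z = (X - mu) / sigma
X - mu = 73.82 - 87.14 = -13.32
z = -13.32 / 28.61 = -1332/2861 ≈ -0.465571

-0.4656


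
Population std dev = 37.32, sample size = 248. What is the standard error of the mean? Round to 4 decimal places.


SE = sigma / sqrt(n)
sqrt(248) ≈ 15.748016
SE = 37.32 / 15.748016 ≈ 2.369822

2.3698


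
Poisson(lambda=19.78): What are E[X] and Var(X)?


E[X] = Var(X) = lambda = 19.78

19.78, 19.78


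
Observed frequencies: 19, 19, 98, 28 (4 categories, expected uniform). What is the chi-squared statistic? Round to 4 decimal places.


chi2 = sum((O-E)^2/E), E = total/4
total = 164, E = 164/4 = 41
(19 - 41)^2 / 41 = 484 / 41 = 484/41 ≈ 11.804878
(19 - 41)^2 / 41 = 484 / 41 = 484/41 ≈ 11.804878
(98 - 41)^2 / 41 = 3249 / 41 = 3249/41 ≈ 79.243902
(28 - 41)^2 / 41 = 169 / 41 = 169/41 ≈ 4.121951
chi2 = 4386/41 ≈ 106.975610

106.9756


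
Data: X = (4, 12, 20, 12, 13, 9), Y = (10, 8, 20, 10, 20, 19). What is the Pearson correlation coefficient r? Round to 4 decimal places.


r = sum((xi-xbar)(yi-ybar)) / sqrt(sum((xi-xbar)^2) * sum((yi-ybar)^2))
n = 6, xbar = 70/6 = 35/3 ≈ 11.666667, ybar = 87/6 = 14.5
Sxy = sum((xi-xbar)(yi-ybar)) = 72
Sxx = sum((xi-xbar)^2) = 412/3 ≈ 137.333333
Syy = sum((yi-ybar)^2) = 163.5
sqrt(Sxx*Syy) ≈ 149.846588
r = Sxy / sqrt(Sxx*Syy) = 72 / 149.846588 ≈ 0.480491

0.4805


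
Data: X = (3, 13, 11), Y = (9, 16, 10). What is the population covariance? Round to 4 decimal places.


Cov = (1/n)*sum((xi-xbar)(yi-ybar))
n = 3, xbar = 27/3 = 9, ybar = 35/3 ≈ 11.666667
sum((xi-xbar)(yi-ybar)) = 30
Cov = 30 / 3 = 10

10.0000


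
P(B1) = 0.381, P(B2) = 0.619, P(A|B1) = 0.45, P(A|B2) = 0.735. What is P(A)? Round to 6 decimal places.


P(A) = P(A|B1)*P(B1) + P(A|B2)*P(B2)
P(A|B1)*P(B1) = 0.45 * 0.381 = 0.17145
P(A|B2)*P(B2) = 0.735 * 0.619 = 0.454965
P(A) = 0.17145 + 0.454965 = 0.626415

0.626415


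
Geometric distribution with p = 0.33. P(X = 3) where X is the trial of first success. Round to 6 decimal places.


P = (1-p)^(k-1) * p
(1-p)^(k-1) = 0.67^2 = 0.4489
P = 0.4489 * 0.33 = 0.148137

0.148137


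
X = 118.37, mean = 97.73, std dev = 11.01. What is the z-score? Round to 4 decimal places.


z = (X - mu) / sigma
X - mu = 118.37 - 97.73 = 20.64
z = 20.64 / 11.01 = 688/367 ≈ 1.874659

1.8747


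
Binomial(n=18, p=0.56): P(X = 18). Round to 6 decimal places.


P = C(n,k) * p^k * (1-p)^(n-k)
C(18,18) = 1
p^k = 0.56^18 ≈ 0.00002933489
(1-p)^(n-k) = 0.44^0 = 1
P = 1 * 0.00002933489 * 1 ≈ 0.000029

0.000029
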